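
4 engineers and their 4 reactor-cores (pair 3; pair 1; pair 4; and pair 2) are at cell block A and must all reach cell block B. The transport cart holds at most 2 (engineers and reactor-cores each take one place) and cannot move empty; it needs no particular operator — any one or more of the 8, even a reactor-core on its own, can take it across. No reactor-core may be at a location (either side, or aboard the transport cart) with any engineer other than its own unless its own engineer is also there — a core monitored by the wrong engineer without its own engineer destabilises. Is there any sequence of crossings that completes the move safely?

No

Following every safe sequence of crossings from the start, the most of the 8 that can be at cell block B as the transport cart arrives there on crossings 1, 3, 5 is 2, 3, 4 respectively; the best ever achieved is 4 of 8.
From crossing 7 on, no configuration arises that was not already reachable earlier: only 44 distinct safe configurations (who is on which side, and where the transport cart is) can ever be reached, none of them has everyone across, and every continuation just revisits them. So no valid plan exists.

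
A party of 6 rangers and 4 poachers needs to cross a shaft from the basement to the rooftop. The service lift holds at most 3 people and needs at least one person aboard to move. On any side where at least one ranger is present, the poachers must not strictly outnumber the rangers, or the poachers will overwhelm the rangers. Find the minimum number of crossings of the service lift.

9

Counting alone: each trip to the rooftop takes at most 3 across and each return brings at least 1 back, so after t trips out (and t−1 returns) at most 3t − (t−1) of the 10 are across; that first reaches 10 at t = 5, so at least 9 crossings are needed.
The plan below uses exactly 9 crossings, so it is optimal:
1. 2 poachers → the rooftop.  (the basement: 6R 2P; the rooftop: 0R 2P)
2. 1 poacher ← the basement.  (the basement: 6R 3P; the rooftop: 0R 1P)
3. 3 poachers → the rooftop.  (the basement: 6R 0P; the rooftop: 0R 4P)
4. 1 poacher ← the basement.  (the basement: 6R 1P; the rooftop: 0R 3P)
5. 3 rangers → the rooftop.  (the basement: 3R 1P; the rooftop: 3R 3P)
6. 1 poacher ← the basement.  (the basement: 3R 2P; the rooftop: 3R 2P)
7. 1 ranger and 2 poachers → the rooftop.  (the basement: 2R 0P; the rooftop: 4R 4P)
8. 1 poacher ← the basement.  (the basement: 2R 1P; the rooftop: 4R 3P)
9. 2 rangers and 1 poacher → the rooftop.  (the basement: 0R 0P; the rooftop: 6R 4P)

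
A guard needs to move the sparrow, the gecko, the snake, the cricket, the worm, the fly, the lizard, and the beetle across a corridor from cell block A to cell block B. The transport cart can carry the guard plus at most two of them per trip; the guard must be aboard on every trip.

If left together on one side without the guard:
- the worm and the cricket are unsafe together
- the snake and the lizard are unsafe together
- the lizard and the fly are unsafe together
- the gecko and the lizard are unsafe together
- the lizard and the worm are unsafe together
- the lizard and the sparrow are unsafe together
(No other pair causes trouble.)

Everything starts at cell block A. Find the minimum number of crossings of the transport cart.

Counting alone: the guard can take at most 2 across per trip to cell block B, so moving all 8 needs at least 4 loaded trips out, with a return between consecutive ones — at least 7 crossings.
The safety rule pushes this higher. Following every safe sequence of crossings, the most of the 8 that can be at cell block B as the transport cart arrives there on crossings 7, 9 is 6, 7 respectively — never all 8.
So no plan with fewer than 11 crossings exists, and this one achieves 11:
1. Guard goes to cell block B with the cricket and the lizard.  [cell block A: the beetle, the fly, the gecko, the snake, the sparrow, the worm | cell block B: the cricket, the lizard]
2. Guard goes back to cell block A alone.  [cell block A: the beetle, the fly, the gecko, the snake, the sparrow, the worm | cell block B: the cricket, the lizard]
3. Guard goes to cell block B with the beetle.  [cell block A: the fly, the gecko, the snake, the sparrow, the worm | cell block B: the beetle, the cricket, the lizard]
4. Guard goes back to cell block A alone.  [cell block A: the fly, the gecko, the snake, the sparrow, the worm | cell block B: the beetle, the cricket, the lizard]
5. Guard goes to cell block B with the gecko and the sparrow.  [cell block A: the fly, the snake, the worm | cell block B: the beetle, the cricket, the gecko, the lizard, the sparrow]
6. Guard goes back to cell block A with the lizard.  [cell block A: the fly, the lizard, the snake, the worm | cell block B: the beetle, the cricket, the gecko, the sparrow]
7. Guard goes to cell block B with the lizard and the snake.  [cell block A: the fly, the worm | cell block B: the beetle, the cricket, the gecko, the lizard, the snake, the sparrow]
8. Guard goes back to cell block A with the lizard.  [cell block A: the fly, the lizard, the worm | cell block B: the beetle, the cricket, the gecko, the snake, the sparrow]
9. Guard goes to cell block B with the fly and the worm.  [cell block A: the lizard | cell block B: the beetle, the cricket, the fly, the gecko, the snake, the sparrow, the worm]
10. Guard goes back to cell block A with the cricket.  [cell block A: the cricket, the lizard | cell block B: the beetle, the fly, the gecko, the snake, the sparrow, the worm]
11. Guard goes to cell block B with the cricket and the lizard.  [cell block A: — | cell block B: the beetle, the cricket, the fly, the gecko, the lizard, the snake, the sparrow, the worm]

11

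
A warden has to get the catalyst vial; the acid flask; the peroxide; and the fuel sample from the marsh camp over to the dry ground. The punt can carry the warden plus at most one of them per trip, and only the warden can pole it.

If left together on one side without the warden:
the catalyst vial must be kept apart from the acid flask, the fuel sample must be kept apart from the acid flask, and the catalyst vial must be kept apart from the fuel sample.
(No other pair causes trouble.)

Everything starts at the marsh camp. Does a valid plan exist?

No

Whatever the first load, the items left behind include a forbidden pair without the warden. No opening move is safe, so no plan exists.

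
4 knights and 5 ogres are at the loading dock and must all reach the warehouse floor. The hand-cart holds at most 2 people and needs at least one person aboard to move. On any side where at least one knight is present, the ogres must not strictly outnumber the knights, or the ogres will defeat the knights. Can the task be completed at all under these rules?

The ogres already outnumber the knights at the loading dock before anyone moves, so the starting position itself is disallowed.

No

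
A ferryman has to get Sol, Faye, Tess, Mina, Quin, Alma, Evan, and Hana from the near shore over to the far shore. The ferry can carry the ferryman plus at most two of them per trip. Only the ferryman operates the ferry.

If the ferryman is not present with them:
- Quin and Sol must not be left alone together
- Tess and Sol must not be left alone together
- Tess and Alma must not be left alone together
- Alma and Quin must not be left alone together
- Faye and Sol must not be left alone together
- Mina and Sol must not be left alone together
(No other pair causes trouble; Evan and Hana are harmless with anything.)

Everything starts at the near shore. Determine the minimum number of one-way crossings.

9

Counting alone: the ferryman can take at most 2 across per trip to the far shore, so moving all 8 needs at least 4 loaded trips out, with a return between consecutive ones — at least 7 crossings.
The safety rule pushes this higher. Following every safe sequence of crossings, the most of the 8 that can be at the far shore as the ferry arrives there on crossing 7 is 7 — never all 8.
So no plan with fewer than 9 crossings exists, and this one achieves 9:
1. Ferryman goes to the far shore with Alma and Sol.
2. Ferryman goes back to the near shore alone.
3. Ferryman goes to the far shore with Faye and Tess.
4. Ferryman goes back to the near shore with Alma and Sol.
5. Ferryman goes to the far shore with Mina and Quin.
6. Ferryman goes back to the near shore alone.
7. Ferryman goes to the far shore with Evan and Hana.
8. Ferryman goes back to the near shore alone.
9. Ferryman goes to the far shore with Alma and Sol.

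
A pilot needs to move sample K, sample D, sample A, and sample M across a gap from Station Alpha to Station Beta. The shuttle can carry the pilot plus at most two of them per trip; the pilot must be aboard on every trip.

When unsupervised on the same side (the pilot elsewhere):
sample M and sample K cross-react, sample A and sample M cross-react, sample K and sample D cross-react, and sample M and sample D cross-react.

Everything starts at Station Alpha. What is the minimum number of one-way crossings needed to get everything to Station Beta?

Counting alone: the pilot can take at most 2 across per trip to Station Beta, so moving all 4 needs at least 2 loaded trips out, with a return between consecutive ones — at least 3 crossings.
The safety rule pushes this higher. Following every safe sequence of crossings, the most of the 4 that can be at Station Beta as the shuttle arrives there on crossing 3 is 3 — never all 4.
So no plan with fewer than 5 crossings exists, and this one achieves 5:
1. Pilot goes to Station Beta with sample K and sample M.  [Station Alpha: sample A, sample D | Station Beta: sample K, sample M]
2. Pilot goes back to Station Alpha with sample K.  [Station Alpha: sample A, sample D, sample K | Station Beta: sample M]
3. Pilot goes to Station Beta with sample A and sample K.  [Station Alpha: sample D | Station Beta: sample A, sample K, sample M]
4. Pilot goes back to Station Alpha with sample M.  [Station Alpha: sample D, sample M | Station Beta: sample A, sample K]
5. Pilot goes to Station Beta with sample D and sample M.  [Station Alpha: — | Station Beta: sample A, sample D, sample K, sample M]

5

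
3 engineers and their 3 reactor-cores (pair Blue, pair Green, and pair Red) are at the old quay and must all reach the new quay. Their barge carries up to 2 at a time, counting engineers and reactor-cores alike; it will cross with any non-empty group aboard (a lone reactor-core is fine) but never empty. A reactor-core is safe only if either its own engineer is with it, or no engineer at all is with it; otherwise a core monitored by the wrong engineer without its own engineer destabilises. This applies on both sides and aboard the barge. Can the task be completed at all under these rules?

1. engineer Blue and reactor-core Blue cross → the new quay.
2. engineer Blue crosses ← the old quay.
3. reactor-core Green and reactor-core Red cross → the new quay.
4. reactor-core Blue crosses ← the old quay.
5. engineer Green and engineer Red cross → the new quay.
6. engineer Green and reactor-core Green cross ← the old quay.
7. engineer Blue and engineer Green cross → the new quay.
8. reactor-core Red crosses ← the old quay.
9. reactor-core Blue and reactor-core Green cross → the new quay.
10. engineer Red crosses ← the old quay.
11. engineer Red and reactor-core Red cross → the new quay.

Yes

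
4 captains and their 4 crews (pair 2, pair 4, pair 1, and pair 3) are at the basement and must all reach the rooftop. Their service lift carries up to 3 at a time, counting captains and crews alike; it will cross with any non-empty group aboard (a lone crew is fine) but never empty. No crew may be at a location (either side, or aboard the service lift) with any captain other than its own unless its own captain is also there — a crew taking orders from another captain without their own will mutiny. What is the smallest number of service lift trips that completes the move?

9

Counting alone: each trip to the rooftop takes at most 3 across and each return brings at least 1 back, so after t trips out (and t−1 returns) at most 3t − (t−1) of the 8 are across; that first reaches 8 at t = 4, so at least 7 crossings are needed.
The safety rule pushes this higher. Following every safe sequence of crossings, the most of the 8 that can be at the rooftop as the service lift arrives there on crossing 7 is 7 — never all 8.
So no plan with fewer than 9 crossings exists, and this one achieves 9:
1. captain 2 and crew 2 cross → the rooftop.
2. captain 2 crosses ← the basement.
3. captain 2, captain 4, and crew 4 cross → the rooftop.
4. captain 2 and crew 2 cross ← the basement.
5. captain 1, captain 2, and captain 3 cross → the rooftop.
6. crew 4 crosses ← the basement.
7. crew 2 and crew 4 cross → the rooftop.
8. crew 2 crosses ← the basement.
9. crew 1, crew 2, and crew 3 cross → the rooftop.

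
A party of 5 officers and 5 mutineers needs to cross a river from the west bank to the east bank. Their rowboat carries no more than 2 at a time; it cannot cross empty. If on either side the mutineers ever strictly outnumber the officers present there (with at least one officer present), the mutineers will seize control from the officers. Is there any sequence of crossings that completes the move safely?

No

Following every safe sequence of crossings from the start, the most of the 10 that can be at the east bank as the rowboat arrives there on crossings 1, 3, 5, 7 is 2, 3, 4, 5 respectively; the best ever achieved is 5 of 10.
From crossing 9 on, no configuration arises that was not already reachable earlier: only 13 distinct safe configurations (who is on which side, and where the rowboat is) can ever be reached, none of them has everyone across, and every continuation just revisits them. They are: 0 officers + 0 mutineers across (rowboat back at the start); 0 officers + 1 mutineer across (rowboat there); 0 officers + 1 mutineer across (rowboat back at the start); 0 officers + 2 mutineers across (rowboat there); 0 officers + 2 mutineers across (rowboat back at the start); 0 officers + 3 mutineers across (rowboat there); 0 officers + 3 mutineers across (rowboat back at the start); 0 officers + 4 mutineers across (rowboat there); 0 officers + 4 mutineers across (rowboat back at the start); 0 officers + 5 mutineers across (rowboat there); 1 officer + 1 mutineer across (rowboat there); 1 officer + 1 mutineer across (rowboat back at the start); 2 officers + 2 mutineers across (rowboat there). So no valid plan exists.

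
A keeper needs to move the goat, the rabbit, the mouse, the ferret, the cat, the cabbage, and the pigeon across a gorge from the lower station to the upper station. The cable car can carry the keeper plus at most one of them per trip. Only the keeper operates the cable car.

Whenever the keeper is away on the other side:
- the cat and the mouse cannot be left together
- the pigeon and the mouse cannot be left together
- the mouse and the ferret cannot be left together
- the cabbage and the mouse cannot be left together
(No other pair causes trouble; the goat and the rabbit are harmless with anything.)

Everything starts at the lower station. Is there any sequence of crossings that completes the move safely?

No

Following every safe sequence of crossings from the start, the most of the 7 that can be at the upper station as the cable car arrives there on crossings 1, 3, 5, 7 is 1, 2, 3, 4 respectively; the best ever achieved is 4 of 7.
From crossing 9 on, no configuration arises that was not already reachable earlier: only 44 distinct safe configurations (who is on which side, and where the cable car is) can ever be reached, none of them has everyone across, and every continuation just revisits them. So no valid plan exists.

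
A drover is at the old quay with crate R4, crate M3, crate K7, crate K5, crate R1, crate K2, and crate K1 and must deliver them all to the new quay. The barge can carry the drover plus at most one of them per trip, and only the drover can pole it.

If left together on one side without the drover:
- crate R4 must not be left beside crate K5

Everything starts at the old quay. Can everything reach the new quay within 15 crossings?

Yes — this plan uses 13 crossings (≤ 15):
1. Drover goes to the new quay with crate R4.
2. Drover goes back to the old quay alone.
3. Drover goes to the new quay with crate M3.
4. Drover goes back to the old quay alone.
5. Drover goes to the new quay with crate K7.
6. Drover goes back to the old quay alone.
7. Drover goes to the new quay with crate R1.
8. Drover goes back to the old quay alone.
9. Drover goes to the new quay with crate K2.
10. Drover goes back to the old quay alone.
11. Drover goes to the new quay with crate K1.
12. Drover goes back to the old quay alone.
13. Drover goes to the new quay with crate K5.

Yes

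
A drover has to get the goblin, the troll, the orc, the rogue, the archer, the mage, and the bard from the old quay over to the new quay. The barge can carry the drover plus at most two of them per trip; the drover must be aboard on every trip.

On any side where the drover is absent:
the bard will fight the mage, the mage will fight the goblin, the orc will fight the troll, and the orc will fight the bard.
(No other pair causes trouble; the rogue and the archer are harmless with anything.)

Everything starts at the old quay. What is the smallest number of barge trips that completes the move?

Counting alone: the drover can take at most 2 across per trip to the new quay, so moving all 7 needs at least 4 loaded trips out, with a return between consecutive ones — at least 7 crossings.
The safety rule pushes this higher. Following every safe sequence of crossings, the most of the 7 that can be at the new quay as the barge arrives there on crossing 7 is 6 — never all 7.
So no plan with fewer than 9 crossings exists, and this one achieves 9:
1. Drover goes to the new quay with the mage and the orc.  [the old quay: the archer, the bard, the goblin, the rogue, the troll | the new quay: the mage, the orc]
2. Drover goes back to the old quay alone.  [the old quay: the archer, the bard, the goblin, the rogue, the troll | the new quay: the mage, the orc]
3. Drover goes to the new quay with the goblin.  [the old quay: the archer, the bard, the rogue, the troll | the new quay: the goblin, the mage, the orc]
4. Drover goes back to the old quay with the mage.  [the old quay: the archer, the bard, the mage, the rogue, the troll | the new quay: the goblin, the orc]
5. Drover goes to the new quay with the bard and the troll.  [the old quay: the archer, the mage, the rogue | the new quay: the bard, the goblin, the orc, the troll]
6. Drover goes back to the old quay with the orc.  [the old quay: the archer, the mage, the orc, the rogue | the new quay: the bard, the goblin, the troll]
7. Drover goes to the new quay with the archer and the rogue.  [the old quay: the mage, the orc | the new quay: the archer, the bard, the goblin, the rogue, the troll]
8. Drover goes back to the old quay alone.  [the old quay: the mage, the orc | the new quay: the archer, the bard, the goblin, the rogue, the troll]
9. Drover goes to the new quay with the mage and the orc.  [the old quay: — | the new quay: the archer, the bard, the goblin, the mage, the orc, the rogue, the troll]

9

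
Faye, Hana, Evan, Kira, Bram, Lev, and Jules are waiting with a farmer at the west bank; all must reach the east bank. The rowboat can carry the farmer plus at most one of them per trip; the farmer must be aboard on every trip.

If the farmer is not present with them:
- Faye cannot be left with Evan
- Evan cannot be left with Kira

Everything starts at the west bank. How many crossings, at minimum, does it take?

Counting alone: the farmer can take at most 1 across per trip to the east bank, so moving all 7 needs at least 7 loaded trips out, with a return between consecutive ones — at least 13 crossings.
The safety rule pushes this higher. Following every safe sequence of crossings, the most of the 7 that can be at the east bank as the rowboat arrives there on crossing 13 is 6 — never all 7.
So no plan with fewer than 15 crossings exists, and this one achieves 15:
1. Farmer goes to the east bank with Evan.  [the west bank: Bram, Faye, Hana, Jules, Kira, Lev | the east bank: Evan]
2. Farmer goes back to the west bank alone.  [the west bank: Bram, Faye, Hana, Jules, Kira, Lev | the east bank: Evan]
3. Farmer goes to the east bank with Faye.  [the west bank: Bram, Hana, Jules, Kira, Lev | the east bank: Evan, Faye]
4. Farmer goes back to the west bank with Evan.  [the west bank: Bram, Evan, Hana, Jules, Kira, Lev | the east bank: Faye]
5. Farmer goes to the east bank with Kira.  [the west bank: Bram, Evan, Hana, Jules, Lev | the east bank: Faye, Kira]
6. Farmer goes back to the west bank alone.  [the west bank: Bram, Evan, Hana, Jules, Lev | the east bank: Faye, Kira]
7. Farmer goes to the east bank with Hana.  [the west bank: Bram, Evan, Jules, Lev | the east bank: Faye, Hana, Kira]
8. Farmer goes back to the west bank alone.  [the west bank: Bram, Evan, Jules, Lev | the east bank: Faye, Hana, Kira]
9. Farmer goes to the east bank with Bram.  [the west bank: Evan, Jules, Lev | the east bank: Bram, Faye, Hana, Kira]
10. Farmer goes back to the west bank alone.  [the west bank: Evan, Jules, Lev | the east bank: Bram, Faye, Hana, Kira]
11. Farmer goes to the east bank with Lev.  [the west bank: Evan, Jules | the east bank: Bram, Faye, Hana, Kira, Lev]
12. Farmer goes back to the west bank alone.  [the west bank: Evan, Jules | the east bank: Bram, Faye, Hana, Kira, Lev]
13. Farmer goes to the east bank with Jules.  [the west bank: Evan | the east bank: Bram, Faye, Hana, Jules, Kira, Lev]
14. Farmer goes back to the west bank alone.  [the west bank: Evan | the east bank: Bram, Faye, Hana, Jules, Kira, Lev]
15. Farmer goes to the east bank with Evan.  [the west bank: — | the east bank: Bram, Evan, Faye, Hana, Jules, Kira, Lev]

15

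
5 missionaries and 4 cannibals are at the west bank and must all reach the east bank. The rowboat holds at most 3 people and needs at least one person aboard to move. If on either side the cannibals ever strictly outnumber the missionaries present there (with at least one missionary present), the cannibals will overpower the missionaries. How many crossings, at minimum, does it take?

7

Counting alone: each trip to the east bank takes at most 3 across and each return brings at least 1 back, so after t trips out (and t−1 returns) at most 3t − (t−1) of the 9 are across; that first reaches 9 at t = 4, so at least 7 crossings are needed.
The plan below uses exactly 7 crossings, so it is optimal:
1. 3 cannibals → the east bank.  (the west bank: 5M 1C; the east bank: 0M 3C)
2. 1 cannibal ← the west bank.  (the west bank: 5M 2C; the east bank: 0M 2C)
3. 3 missionaries → the east bank.  (the west bank: 2M 2C; the east bank: 3M 2C)
4. 1 missionary ← the west bank.  (the west bank: 3M 2C; the east bank: 2M 2C)
5. 2 missionaries and 1 cannibal → the east bank.  (the west bank: 1M 1C; the east bank: 4M 3C)
6. 1 missionary ← the west bank.  (the west bank: 2M 1C; the east bank: 3M 3C)
7. 2 missionaries and 1 cannibal → the east bank.  (the west bank: 0M 0C; the east bank: 5M 4C)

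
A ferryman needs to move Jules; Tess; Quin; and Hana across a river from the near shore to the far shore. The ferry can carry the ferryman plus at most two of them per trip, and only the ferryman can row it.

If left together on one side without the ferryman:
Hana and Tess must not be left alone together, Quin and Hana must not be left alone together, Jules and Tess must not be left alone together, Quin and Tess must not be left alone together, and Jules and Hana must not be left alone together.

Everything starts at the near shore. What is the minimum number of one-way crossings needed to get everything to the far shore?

Counting alone: the ferryman can take at most 2 across per trip to the far shore, so moving all 4 needs at least 2 loaded trips out, with a return between consecutive ones — at least 3 crossings.
The safety rule pushes this higher. Following every safe sequence of crossings, the most of the 4 that can be at the far shore as the ferry arrives there on crossing 3 is 3 — never all 4.
So no plan with fewer than 5 crossings exists, and this one achieves 5:
1. Ferryman goes to the far shore with Hana and Tess.
2. Ferryman goes back to the near shore with Tess.
3. Ferryman goes to the far shore with Jules and Quin.
4. Ferryman goes back to the near shore with Hana.
5. Ferryman goes to the far shore with Hana and Tess.

5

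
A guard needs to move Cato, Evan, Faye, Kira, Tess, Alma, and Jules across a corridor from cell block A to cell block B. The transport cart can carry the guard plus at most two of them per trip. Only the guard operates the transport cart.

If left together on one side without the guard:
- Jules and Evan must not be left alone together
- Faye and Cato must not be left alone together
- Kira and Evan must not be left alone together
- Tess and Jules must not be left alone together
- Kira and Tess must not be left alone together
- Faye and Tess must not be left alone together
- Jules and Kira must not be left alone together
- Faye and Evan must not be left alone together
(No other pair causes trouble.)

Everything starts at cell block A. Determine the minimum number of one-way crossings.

impossible

Whatever the first load, the items left behind include a forbidden pair without the guard. No opening move is safe, so no plan exists.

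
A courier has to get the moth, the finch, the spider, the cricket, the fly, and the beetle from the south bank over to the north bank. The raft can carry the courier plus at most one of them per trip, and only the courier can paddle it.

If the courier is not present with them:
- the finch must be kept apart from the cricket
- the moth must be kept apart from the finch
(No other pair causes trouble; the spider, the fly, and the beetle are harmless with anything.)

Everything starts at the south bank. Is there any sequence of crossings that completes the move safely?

Yes

1. Courier goes to the north bank with the finch.  [the south bank: the beetle, the cricket, the fly, the moth, the spider | the north bank: the finch]
2. Courier goes back to the south bank alone.  [the south bank: the beetle, the cricket, the fly, the moth, the spider | the north bank: the finch]
3. Courier goes to the north bank with the moth.  [the south bank: the beetle, the cricket, the fly, the spider | the north bank: the finch, the moth]
4. Courier goes back to the south bank with the finch.  [the south bank: the beetle, the cricket, the finch, the fly, the spider | the north bank: the moth]
5. Courier goes to the north bank with the cricket.  [the south bank: the beetle, the finch, the fly, the spider | the north bank: the cricket, the moth]
6. Courier goes back to the south bank alone.  [the south bank: the beetle, the finch, the fly, the spider | the north bank: the cricket, the moth]
7. Courier goes to the north bank with the spider.  [the south bank: the beetle, the finch, the fly | the north bank: the cricket, the moth, the spider]
8. Courier goes back to the south bank alone.  [the south bank: the beetle, the finch, the fly | the north bank: the cricket, the moth, the spider]
9. Courier goes to the north bank with the fly.  [the south bank: the beetle, the finch | the north bank: the cricket, the fly, the moth, the spider]
10. Courier goes back to the south bank alone.  [the south bank: the beetle, the finch | the north bank: the cricket, the fly, the moth, the spider]
11. Courier goes to the north bank with the beetle.  [the south bank: the finch | the north bank: the beetle, the cricket, the fly, the moth, the spider]
12. Courier goes back to the south bank alone.  [the south bank: the finch | the north bank: the beetle, the cricket, the fly, the moth, the spider]
13. Courier goes to the north bank with the finch.  [the south bank: — | the north bank: the beetle, the cricket, the finch, the fly, the moth, the spider]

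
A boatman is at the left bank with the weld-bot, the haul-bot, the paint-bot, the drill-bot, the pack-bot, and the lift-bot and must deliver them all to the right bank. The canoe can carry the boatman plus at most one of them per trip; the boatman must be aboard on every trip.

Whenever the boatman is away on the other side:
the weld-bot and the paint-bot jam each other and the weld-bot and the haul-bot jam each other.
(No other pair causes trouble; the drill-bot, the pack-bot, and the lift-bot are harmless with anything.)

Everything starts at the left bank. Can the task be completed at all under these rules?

1. Boatman goes to the right bank with the weld-bot.
2. Boatman goes back to the left bank alone.
3. Boatman goes to the right bank with the haul-bot.
4. Boatman goes back to the left bank with the weld-bot.
5. Boatman goes to the right bank with the paint-bot.
6. Boatman goes back to the left bank alone.
7. Boatman goes to the right bank with the drill-bot.
8. Boatman goes back to the left bank alone.
9. Boatman goes to the right bank with the pack-bot.
10. Boatman goes back to the left bank alone.
11. Boatman goes to the right bank with the lift-bot.
12. Boatman goes back to the left bank alone.
13. Boatman goes to the right bank with the weld-bot.

Yes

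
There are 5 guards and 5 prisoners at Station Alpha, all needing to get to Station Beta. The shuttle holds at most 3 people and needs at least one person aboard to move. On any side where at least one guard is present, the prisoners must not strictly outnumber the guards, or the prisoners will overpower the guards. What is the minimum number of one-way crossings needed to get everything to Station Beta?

11

Counting alone: each trip to Station Beta takes at most 3 across and each return brings at least 1 back, so after t trips out (and t−1 returns) at most 3t − (t−1) of the 10 are across; that first reaches 10 at t = 5, so at least 9 crossings are needed.
The safety rule pushes this higher. Following every safe sequence of crossings, the most of the 10 that can be at Station Beta as the shuttle arrives there on crossing 9 is 9 — never all 10.
So no plan with fewer than 11 crossings exists, and this one achieves 11:
1. 2 prisoners → Station Beta.  (Station Alpha: 5G 3P; Station Beta: 0G 2P)
2. 1 prisoner ← Station Alpha.  (Station Alpha: 5G 4P; Station Beta: 0G 1P)
3. 3 prisoners → Station Beta.  (Station Alpha: 5G 1P; Station Beta: 0G 4P)
4. 1 prisoner ← Station Alpha.  (Station Alpha: 5G 2P; Station Beta: 0G 3P)
5. 3 guards → Station Beta.  (Station Alpha: 2G 2P; Station Beta: 3G 3P)
6. 1 guard and 1 prisoner ← Station Alpha.  (Station Alpha: 3G 3P; Station Beta: 2G 2P)
7. 3 guards → Station Beta.  (Station Alpha: 0G 3P; Station Beta: 5G 2P)
8. 1 prisoner ← Station Alpha.  (Station Alpha: 0G 4P; Station Beta: 5G 1P)
9. 2 prisoners → Station Beta.  (Station Alpha: 0G 2P; Station Beta: 5G 3P)
10. 1 prisoner ← Station Alpha.  (Station Alpha: 0G 3P; Station Beta: 5G 2P)
11. 3 prisoners → Station Beta.  (Station Alpha: 0G 0P; Station Beta: 5G 5P)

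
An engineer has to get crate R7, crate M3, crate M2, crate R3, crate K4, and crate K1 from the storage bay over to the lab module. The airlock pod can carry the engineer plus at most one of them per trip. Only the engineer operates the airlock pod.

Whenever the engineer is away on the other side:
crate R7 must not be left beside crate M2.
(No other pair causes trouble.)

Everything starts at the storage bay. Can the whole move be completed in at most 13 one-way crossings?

Yes — this plan uses 11 crossings (≤ 13):
1. Engineer goes to the lab module with crate R7.  [the storage bay: crate K1, crate K4, crate M2, crate M3, crate R3 | the lab module: crate R7]
2. Engineer goes back to the storage bay alone.  [the storage bay: crate K1, crate K4, crate M2, crate M3, crate R3 | the lab module: crate R7]
3. Engineer goes to the lab module with crate M3.  [the storage bay: crate K1, crate K4, crate M2, crate R3 | the lab module: crate M3, crate R7]
4. Engineer goes back to the storage bay alone.  [the storage bay: crate K1, crate K4, crate M2, crate R3 | the lab module: crate M3, crate R7]
5. Engineer goes to the lab module with crate R3.  [the storage bay: crate K1, crate K4, crate M2 | the lab module: crate M3, crate R3, crate R7]
6. Engineer goes back to the storage bay alone.  [the storage bay: crate K1, crate K4, crate M2 | the lab module: crate M3, crate R3, crate R7]
7. Engineer goes to the lab module with crate K4.  [the storage bay: crate K1, crate M2 | the lab module: crate K4, crate M3, crate R3, crate R7]
8. Engineer goes back to the storage bay alone.  [the storage bay: crate K1, crate M2 | the lab module: crate K4, crate M3, crate R3, crate R7]
9. Engineer goes to the lab module with crate K1.  [the storage bay: crate M2 | the lab module: crate K1, crate K4, crate M3, crate R3, crate R7]
10. Engineer goes back to the storage bay alone.  [the storage bay: crate M2 | the lab module: crate K1, crate K4, crate M3, crate R3, crate R7]
11. Engineer goes to the lab module with crate M2.  [the storage bay: — | the lab module: crate K1, crate K4, crate M2, crate M3, crate R3, crate R7]

Yes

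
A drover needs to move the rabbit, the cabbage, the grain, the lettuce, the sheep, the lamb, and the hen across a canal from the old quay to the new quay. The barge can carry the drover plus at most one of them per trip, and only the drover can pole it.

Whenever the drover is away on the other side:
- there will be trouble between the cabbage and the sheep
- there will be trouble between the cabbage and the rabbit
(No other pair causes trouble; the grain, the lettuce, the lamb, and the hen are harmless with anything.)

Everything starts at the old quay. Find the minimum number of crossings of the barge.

15

Counting alone: the drover can take at most 1 across per trip to the new quay, so moving all 7 needs at least 7 loaded trips out, with a return between consecutive ones — at least 13 crossings.
The safety rule pushes this higher. Following every safe sequence of crossings, the most of the 7 that can be at the new quay as the barge arrives there on crossing 13 is 6 — never all 7.
So no plan with fewer than 15 crossings exists, and this one achieves 15:
1. Drover goes to the new quay with the cabbage.  [the old quay: the grain, the hen, the lamb, the lettuce, the rabbit, the sheep | the new quay: the cabbage]
2. Drover goes back to the old quay alone.  [the old quay: the grain, the hen, the lamb, the lettuce, the rabbit, the sheep | the new quay: the cabbage]
3. Drover goes to the new quay with the rabbit.  [the old quay: the grain, the hen, the lamb, the lettuce, the sheep | the new quay: the cabbage, the rabbit]
4. Drover goes back to the old quay with the cabbage.  [the old quay: the cabbage, the grain, the hen, the lamb, the lettuce, the sheep | the new quay: the rabbit]
5. Drover goes to the new quay with the sheep.  [the old quay: the cabbage, the grain, the hen, the lamb, the lettuce | the new quay: the rabbit, the sheep]
6. Drover goes back to the old quay alone.  [the old quay: the cabbage, the grain, the hen, the lamb, the lettuce | the new quay: the rabbit, the sheep]
7. Drover goes to the new quay with the grain.  [the old quay: the cabbage, the hen, the lamb, the lettuce | the new quay: the grain, the rabbit, the sheep]
8. Drover goes back to the old quay alone.  [the old quay: the cabbage, the hen, the lamb, the lettuce | the new quay: the grain, the rabbit, the sheep]
9. Drover goes to the new quay with the lettuce.  [the old quay: the cabbage, the hen, the lamb | the new quay: the grain, the lettuce, the rabbit, the sheep]
10. Drover goes back to the old quay alone.  [the old quay: the cabbage, the hen, the lamb | the new quay: the grain, the lettuce, the rabbit, the sheep]
11. Drover goes to the new quay with the lamb.  [the old quay: the cabbage, the hen | the new quay: the grain, the lamb, the lettuce, the rabbit, the sheep]
12. Drover goes back to the old quay alone.  [the old quay: the cabbage, the hen | the new quay: the grain, the lamb, the lettuce, the rabbit, the sheep]
13. Drover goes to the new quay with the hen.  [the old quay: the cabbage | the new quay: the grain, the hen, the lamb, the lettuce, the rabbit, the sheep]
14. Drover goes back to the old quay alone.  [the old quay: the cabbage | the new quay: the grain, the hen, the lamb, the lettuce, the rabbit, the sheep]
15. Drover goes to the new quay with the cabbage.  [the old quay: — | the new quay: the cabbage, the grain, the hen, the lamb, the lettuce, the rabbit, the sheep]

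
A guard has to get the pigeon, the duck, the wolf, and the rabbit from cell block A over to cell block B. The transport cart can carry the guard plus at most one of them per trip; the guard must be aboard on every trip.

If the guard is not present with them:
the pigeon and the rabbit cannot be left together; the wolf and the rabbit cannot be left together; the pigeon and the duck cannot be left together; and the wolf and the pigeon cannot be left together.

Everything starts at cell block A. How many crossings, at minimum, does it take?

Whatever the first load, the items left behind include a forbidden pair without the guard. No opening move is safe, so no plan exists.

impossible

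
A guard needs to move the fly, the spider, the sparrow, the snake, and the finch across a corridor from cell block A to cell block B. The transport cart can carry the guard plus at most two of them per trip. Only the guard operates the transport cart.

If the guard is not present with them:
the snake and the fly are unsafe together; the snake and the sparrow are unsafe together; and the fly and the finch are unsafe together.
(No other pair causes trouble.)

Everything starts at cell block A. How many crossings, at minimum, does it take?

Counting alone: the guard can take at most 2 across per trip to cell block B, so moving all 5 needs at least 3 loaded trips out, with a return between consecutive ones — at least 5 crossings.
The plan below uses exactly 5 crossings, so it is optimal:
1. Guard goes to cell block B with the fly and the sparrow.  [cell block A: the finch, the snake, the spider | cell block B: the fly, the sparrow]
2. Guard goes back to cell block A alone.  [cell block A: the finch, the snake, the spider | cell block B: the fly, the sparrow]
3. Guard goes to cell block B with the spider.  [cell block A: the finch, the snake | cell block B: the fly, the sparrow, the spider]
4. Guard goes back to cell block A alone.  [cell block A: the finch, the snake | cell block B: the fly, the sparrow, the spider]
5. Guard goes to cell block B with the finch and the snake.  [cell block A: — | cell block B: the finch, the fly, the snake, the sparrow, the spider]

5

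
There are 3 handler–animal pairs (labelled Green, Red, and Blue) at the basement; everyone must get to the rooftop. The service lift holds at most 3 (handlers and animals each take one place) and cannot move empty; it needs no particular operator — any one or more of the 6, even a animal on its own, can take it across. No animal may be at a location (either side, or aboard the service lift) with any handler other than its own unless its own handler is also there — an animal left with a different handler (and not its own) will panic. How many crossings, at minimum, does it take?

5

Counting alone: each trip to the rooftop takes at most 3 across and each return brings at least 1 back, so after t trips out (and t−1 returns) at most 3t − (t−1) of the 6 are across; that first reaches 6 at t = 3, so at least 5 crossings are needed.
The plan below uses exactly 5 crossings, so it is optimal:
1. animal Green and handler Green cross → the rooftop.
2. handler Green crosses ← the basement.
3. handler Blue, handler Green, and handler Red cross → the rooftop.
4. animal Green crosses ← the basement.
5. animal Blue, animal Green, and animal Red cross → the rooftop.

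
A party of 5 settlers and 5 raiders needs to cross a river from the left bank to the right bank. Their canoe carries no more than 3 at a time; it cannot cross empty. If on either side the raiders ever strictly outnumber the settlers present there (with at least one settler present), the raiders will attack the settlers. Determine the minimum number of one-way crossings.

Counting alone: each trip to the right bank takes at most 3 across and each return brings at least 1 back, so after t trips out (and t−1 returns) at most 3t − (t−1) of the 10 are across; that first reaches 10 at t = 5, so at least 9 crossings are needed.
The safety rule pushes this higher. Following every safe sequence of crossings, the most of the 10 that can be at the right bank as the canoe arrives there on crossing 9 is 9 — never all 10.
So no plan with fewer than 11 crossings exists, and this one achieves 11:
1. 2 raiders → the right bank.  (the left bank: 5S 3R; the right bank: 0S 2R)
2. 1 raider ← the left bank.  (the left bank: 5S 4R; the right bank: 0S 1R)
3. 3 raiders → the right bank.  (the left bank: 5S 1R; the right bank: 0S 4R)
4. 1 raider ← the left bank.  (the left bank: 5S 2R; the right bank: 0S 3R)
5. 3 settlers → the right bank.  (the left bank: 2S 2R; the right bank: 3S 3R)
6. 1 settler and 1 raider ← the left bank.  (the left bank: 3S 3R; the right bank: 2S 2R)
7. 3 settlers → the right bank.  (the left bank: 0S 3R; the right bank: 5S 2R)
8. 1 raider ← the left bank.  (the left bank: 0S 4R; the right bank: 5S 1R)
9. 2 raiders → the right bank.  (the left bank: 0S 2R; the right bank: 5S 3R)
10. 1 raider ← the left bank.  (the left bank: 0S 3R; the right bank: 5S 2R)
11. 3 raiders → the right bank.  (the left bank: 0S 0R; the right bank: 5S 5R)

11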